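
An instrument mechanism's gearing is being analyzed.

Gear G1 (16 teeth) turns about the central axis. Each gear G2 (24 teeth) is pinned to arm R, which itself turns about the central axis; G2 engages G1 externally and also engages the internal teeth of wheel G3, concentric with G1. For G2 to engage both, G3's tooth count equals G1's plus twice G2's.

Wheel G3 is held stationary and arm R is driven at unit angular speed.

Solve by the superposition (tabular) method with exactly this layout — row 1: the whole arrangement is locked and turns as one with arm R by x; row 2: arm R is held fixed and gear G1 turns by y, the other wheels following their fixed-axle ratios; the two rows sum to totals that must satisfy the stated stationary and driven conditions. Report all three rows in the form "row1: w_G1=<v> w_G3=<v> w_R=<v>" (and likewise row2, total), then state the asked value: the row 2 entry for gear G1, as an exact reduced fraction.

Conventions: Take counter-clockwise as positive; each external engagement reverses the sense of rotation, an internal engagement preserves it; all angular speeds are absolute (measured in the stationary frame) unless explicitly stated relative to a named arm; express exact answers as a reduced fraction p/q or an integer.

planetary set (16T centre, 24T on arm, 64T internal) — Willis relation
row 1 — lock + rotate with arm: ω_sun = ω_ring = ω_arm = x
row 2 (arm held, sun turns y): ω_ring = −(16/64)·y, ω_arm = 0
boundary: total ω_ring = x − (16/64)·y = 0 and total ω_arm = x = 1  ⇒  y = 4, x = 1
row 2 ring = −(16/64)·4 = -1
totals (row 1 + row 2): sun 1 + 4 = 5, ring 1 + (-1) = 0, arm 1 + 0 = 1
asked cell (row2, sun) = 4

row1: w_G1=1 w_G3=1 w_R=1
row2: w_G1=4 w_G3=-1 w_R=0
total: w_G1=5 w_G3=0 w_R=1
asked value: 4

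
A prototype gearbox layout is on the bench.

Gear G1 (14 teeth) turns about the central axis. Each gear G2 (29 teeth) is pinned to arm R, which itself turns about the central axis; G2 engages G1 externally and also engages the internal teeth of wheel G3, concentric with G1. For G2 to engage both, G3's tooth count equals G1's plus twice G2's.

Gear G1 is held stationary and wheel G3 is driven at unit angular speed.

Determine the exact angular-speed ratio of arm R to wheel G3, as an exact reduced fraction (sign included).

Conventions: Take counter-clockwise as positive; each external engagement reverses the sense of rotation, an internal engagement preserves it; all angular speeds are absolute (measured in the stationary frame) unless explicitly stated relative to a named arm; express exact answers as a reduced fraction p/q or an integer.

36/43

class = planetary set [G3 = 14+2·29 = 72; Willis about the carrier]
ring teeth: 14 + 2·29 = 72
14(ω_sun−ω_arm) = −72(ω_ring−ω_arm),  ω_sun = 0, ω_ring = 1
14(0−ω_arm) = −72(1−ω_arm)  ⇒  86·ω_arm = 72  ⇒  ω_arm = 36/43
ω_out/ω_in = 36/43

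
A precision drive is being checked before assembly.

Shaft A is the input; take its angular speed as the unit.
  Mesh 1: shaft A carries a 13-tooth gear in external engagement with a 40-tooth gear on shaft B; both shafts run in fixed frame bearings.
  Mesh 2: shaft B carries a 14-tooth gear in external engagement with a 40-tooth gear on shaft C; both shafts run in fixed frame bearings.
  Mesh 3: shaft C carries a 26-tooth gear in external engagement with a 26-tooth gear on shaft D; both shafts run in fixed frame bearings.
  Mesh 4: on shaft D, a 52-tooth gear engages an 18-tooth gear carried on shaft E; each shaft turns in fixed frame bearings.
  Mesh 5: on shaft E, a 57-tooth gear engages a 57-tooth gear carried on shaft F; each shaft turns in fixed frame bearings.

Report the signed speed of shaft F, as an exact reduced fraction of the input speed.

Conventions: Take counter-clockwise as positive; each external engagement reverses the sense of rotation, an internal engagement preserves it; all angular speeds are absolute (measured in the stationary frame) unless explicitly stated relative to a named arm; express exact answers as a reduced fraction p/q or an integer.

-1183/3600

5-mesh fixed-axis compound train (all bearings frame-fixed)
mesh 1 [13T→40T]: |ω|/ω_in = 1×13/40 = 13/40, sense flips to −
mesh 2 [14T→40T]: |ω|/ω_in = (13/40)×14/40 = 91/800, sense flips to +
mesh 3 [26T→26T]: |ω|/ω_in = (91/800)×26/26 = 91/800, sense flips to −
mesh 4 [52T→18T]: |ω|/ω_in = (91/800)×52/18 = 1183/3600, sense flips to +
mesh 5 [57T→57T]: |ω|/ω_in = (1183/3600)×57/57 = 1183/3600, sense flips to −
signed output speed (× input speed) = -1183/3600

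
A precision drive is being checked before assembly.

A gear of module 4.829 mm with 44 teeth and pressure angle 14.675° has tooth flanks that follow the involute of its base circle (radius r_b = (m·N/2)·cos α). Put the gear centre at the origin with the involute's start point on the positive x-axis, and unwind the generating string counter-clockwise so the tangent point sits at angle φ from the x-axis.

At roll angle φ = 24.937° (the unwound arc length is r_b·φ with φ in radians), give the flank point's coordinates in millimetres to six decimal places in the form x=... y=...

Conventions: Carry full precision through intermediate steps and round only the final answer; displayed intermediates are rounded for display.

class = single-mesh tooth geometry [base-circle involute, m = 4.829, 44T]
pitch radius r_p = m·N/2 = 4.829·44/2 = 106.238000
base radius r_b = r_p·cos α = 106.238000·cos 14.675° = 102.772345
roll angle φ = 24.937° = 0.43523276 rad
x = r_b·(cos φ + φ·sin φ) = 112.050160
y = r_b·(sin φ − φ·cos φ) = 2.771217

x=112.050160 y=2.771217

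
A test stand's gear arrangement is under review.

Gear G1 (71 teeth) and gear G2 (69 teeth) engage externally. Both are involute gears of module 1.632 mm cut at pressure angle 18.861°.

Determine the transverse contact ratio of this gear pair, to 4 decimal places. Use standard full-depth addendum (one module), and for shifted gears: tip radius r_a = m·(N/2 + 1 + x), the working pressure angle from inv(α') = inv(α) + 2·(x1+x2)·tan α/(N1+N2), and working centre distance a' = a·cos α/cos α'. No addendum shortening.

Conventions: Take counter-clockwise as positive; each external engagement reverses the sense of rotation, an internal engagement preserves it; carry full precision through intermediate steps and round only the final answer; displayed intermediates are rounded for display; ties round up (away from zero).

topology: single-mesh involute geometry — m = 1.632, 71T/69T pair
base radii: r_b1 = 54.825163, r_b2 = 53.280792
tip radii: r_a1 = 59.568000, r_a2 = 57.936000
no profile shift: α' = α, a' = a
action lengths: √(r_a1²−r_b1²) = 23.292663, √(r_a2²−r_b2²) = 22.753842
base pitch p_b = π·m·cos α = 4.851784
CR = (23.292663 + 22.753842 − 114.240000·sin 18.86100°)/4.851784 = 1.878846
contact ratio ≈ 1.8788

1.8788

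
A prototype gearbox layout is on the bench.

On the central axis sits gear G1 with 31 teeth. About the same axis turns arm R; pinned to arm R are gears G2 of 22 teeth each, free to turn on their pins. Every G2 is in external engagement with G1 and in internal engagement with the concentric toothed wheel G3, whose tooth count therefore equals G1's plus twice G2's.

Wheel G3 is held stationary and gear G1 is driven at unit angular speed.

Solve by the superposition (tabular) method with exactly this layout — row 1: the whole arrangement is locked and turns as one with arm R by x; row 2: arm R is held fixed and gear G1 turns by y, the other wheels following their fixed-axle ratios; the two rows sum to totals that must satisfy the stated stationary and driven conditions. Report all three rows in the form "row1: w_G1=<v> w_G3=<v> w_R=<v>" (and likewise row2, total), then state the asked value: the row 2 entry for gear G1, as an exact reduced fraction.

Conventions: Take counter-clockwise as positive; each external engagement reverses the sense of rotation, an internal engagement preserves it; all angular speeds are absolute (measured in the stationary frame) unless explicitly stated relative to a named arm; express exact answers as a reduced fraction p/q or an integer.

recognized (axles ride arm R): planetary set, 31/22/75 teeth
superposition row 1 [locked train]: every member turns x
row 2 (arm held, sun turns y): ω_ring = −(31/75)·y, ω_arm = 0
boundary: total ω_ring = x − (31/75)·y = 0 and total ω_sun = x + y = 1  ⇒  y = 75/106, x = 31/106
row 2 ring = −(31/75)·75/106 = -31/106
totals (row 1 + row 2): sun 31/106 + 75/106 = 1, ring 31/106 + (-31/106) = 0, arm 31/106 + 0 = 31/106
asked cell (row2, sun) = 75/106

row1: w_G1=31/106 w_G3=31/106 w_R=31/106
row2: w_G1=75/106 w_G3=-31/106 w_R=0
total: w_G1=1 w_G3=0 w_R=31/106
asked value: 75/106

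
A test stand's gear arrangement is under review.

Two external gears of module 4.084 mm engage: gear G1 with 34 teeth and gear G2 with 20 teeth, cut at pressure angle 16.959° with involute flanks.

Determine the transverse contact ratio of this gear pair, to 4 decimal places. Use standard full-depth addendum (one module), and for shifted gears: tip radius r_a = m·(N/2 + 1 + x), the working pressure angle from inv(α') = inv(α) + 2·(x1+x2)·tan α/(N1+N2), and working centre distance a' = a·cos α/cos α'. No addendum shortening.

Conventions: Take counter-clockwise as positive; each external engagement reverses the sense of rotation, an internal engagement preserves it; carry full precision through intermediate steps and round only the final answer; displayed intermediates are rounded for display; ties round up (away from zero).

1.7557

class = single-mesh tooth geometry [involute pair 34T × 20T, m = 4.084]
base radii: r_b1 = 66.408835, r_b2 = 39.064021
tip radii: r_a1 = 73.512000, r_a2 = 44.924000
no profile shift: α' = α, a' = a
action lengths: √(r_a1²−r_b1²) = 31.525875, √(r_a2²−r_b2²) = 22.184861
base pitch p_b = π·m·cos α = 12.272324
CR = (31.525875 + 22.184861 − 110.268000·sin 16.95900°)/12.272324 = 1.755736
contact ratio ≈ 1.7557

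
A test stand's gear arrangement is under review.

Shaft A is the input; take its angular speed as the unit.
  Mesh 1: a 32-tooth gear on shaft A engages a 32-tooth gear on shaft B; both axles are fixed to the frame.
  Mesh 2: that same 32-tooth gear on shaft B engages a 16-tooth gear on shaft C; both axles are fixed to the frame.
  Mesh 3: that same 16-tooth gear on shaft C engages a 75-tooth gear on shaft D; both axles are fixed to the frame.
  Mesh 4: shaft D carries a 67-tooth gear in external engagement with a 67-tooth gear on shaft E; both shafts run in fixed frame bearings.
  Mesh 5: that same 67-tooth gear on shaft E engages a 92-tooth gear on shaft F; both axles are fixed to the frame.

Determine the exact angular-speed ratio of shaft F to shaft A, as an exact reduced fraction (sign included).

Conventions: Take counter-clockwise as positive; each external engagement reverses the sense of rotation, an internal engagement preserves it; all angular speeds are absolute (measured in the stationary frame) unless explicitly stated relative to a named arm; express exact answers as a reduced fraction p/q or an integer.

class = fixed-axis compound train [5 meshes; 5 ratios multiply, 5 sense flips]
mesh 1 [32T→32T]: running ratio 1, sense −
mesh 2 [32T→16T]: running ratio 2, sense +
mesh 3 [16T→75T]: running ratio 32/75, sense −
mesh 4 [67T→67T]: running ratio 32/75, sense +
mesh 5 [67T→92T]: running ratio 536/1725, sense −
ω_out/ω_in = -536/1725

-536/1725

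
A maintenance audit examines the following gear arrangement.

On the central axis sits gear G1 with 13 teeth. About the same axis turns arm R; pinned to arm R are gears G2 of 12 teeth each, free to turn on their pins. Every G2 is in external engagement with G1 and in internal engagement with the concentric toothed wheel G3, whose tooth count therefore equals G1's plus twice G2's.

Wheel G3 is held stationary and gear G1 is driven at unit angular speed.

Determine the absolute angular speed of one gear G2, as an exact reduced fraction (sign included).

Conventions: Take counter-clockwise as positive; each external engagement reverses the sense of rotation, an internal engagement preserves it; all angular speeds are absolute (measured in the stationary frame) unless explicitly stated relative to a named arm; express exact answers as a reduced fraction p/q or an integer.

-13/24

topology: planetary set — G1 13T / G2 12T / G3 37T, arm = carrier (Willis)
ring teeth: 13 + 2·12 = 37
13(ω_sun−ω_arm) = −37(ω_ring−ω_arm),  ω_ring = 0, ω_sun = 1
13(1−ω_arm) = −37(0−ω_arm)  ⇒  50·ω_arm = 13  ⇒  ω_arm = 13/50
sun–planet mesh: 13·(1−13/50) = −12·(ω_p−ω_arm)  ⇒  ω_p−ω_arm = -481/600
ω_p = 13/50 − 481/600 = -13/24
exact speed ratio = -13/24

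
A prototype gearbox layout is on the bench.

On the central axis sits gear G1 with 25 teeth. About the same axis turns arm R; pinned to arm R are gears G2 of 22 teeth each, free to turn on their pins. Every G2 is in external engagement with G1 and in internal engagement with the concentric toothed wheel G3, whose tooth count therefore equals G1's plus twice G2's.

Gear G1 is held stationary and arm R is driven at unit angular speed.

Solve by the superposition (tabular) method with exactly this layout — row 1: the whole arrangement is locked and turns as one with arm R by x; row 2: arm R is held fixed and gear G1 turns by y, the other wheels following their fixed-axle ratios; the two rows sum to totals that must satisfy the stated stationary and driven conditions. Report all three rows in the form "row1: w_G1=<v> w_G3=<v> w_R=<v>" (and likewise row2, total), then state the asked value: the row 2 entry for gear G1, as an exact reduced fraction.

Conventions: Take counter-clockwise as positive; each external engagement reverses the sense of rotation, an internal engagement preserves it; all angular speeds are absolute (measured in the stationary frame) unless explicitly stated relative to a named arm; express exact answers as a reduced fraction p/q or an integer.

row1: w_G1=1 w_G3=1 w_R=1
row2: w_G1=-1 w_G3=25/69 w_R=0
total: w_G1=0 w_G3=94/69 w_R=1
asked value: -1

topology: planetary set — G1 25T / G2 22T / G3 69T, arm = carrier (Willis)
row 1: whole set turns with the arm by x
row 2 — arm fixed, fixed-axis ratios: sun y, ring −(25/69)·y, arm 0
boundary: total ω_sun = x + y = 0 and total ω_arm = x = 1  ⇒  y = -1, x = 1
row 2 ring = −(25/69)·(-1) = 25/69
totals (row 1 + row 2): sun 1 + (-1) = 0, ring 1 + 25/69 = 94/69, arm 1 + 0 = 1
asked cell (row2, sun) = -1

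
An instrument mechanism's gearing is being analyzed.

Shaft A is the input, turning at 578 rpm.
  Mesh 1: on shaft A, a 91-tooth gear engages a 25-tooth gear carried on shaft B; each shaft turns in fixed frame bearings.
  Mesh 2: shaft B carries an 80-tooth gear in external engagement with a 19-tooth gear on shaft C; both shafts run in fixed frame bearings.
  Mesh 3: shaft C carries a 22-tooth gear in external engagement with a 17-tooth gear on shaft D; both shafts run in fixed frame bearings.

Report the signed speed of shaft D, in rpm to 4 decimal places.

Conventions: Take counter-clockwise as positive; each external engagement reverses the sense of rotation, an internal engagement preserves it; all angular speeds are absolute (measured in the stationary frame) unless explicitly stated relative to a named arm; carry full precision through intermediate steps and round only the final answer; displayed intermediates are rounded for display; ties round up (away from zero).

-11464.0842 rpm

class = fixed-axis compound train [3 meshes; 3 ratios multiply, 3 sense flips]
mesh 1 [91T→25T]: ω = 578.0000×91/25 = 2103.9200 rpm, sense flips to −
mesh 2 [80T→19T]: ω = 2103.9200×80/19 = 8858.6105 rpm, sense flips to +
mesh 3 [22T→17T]: ω = 8858.6105×22/17 = 11464.0842 rpm, sense flips to −
signed output speed = -11464.0842 rpm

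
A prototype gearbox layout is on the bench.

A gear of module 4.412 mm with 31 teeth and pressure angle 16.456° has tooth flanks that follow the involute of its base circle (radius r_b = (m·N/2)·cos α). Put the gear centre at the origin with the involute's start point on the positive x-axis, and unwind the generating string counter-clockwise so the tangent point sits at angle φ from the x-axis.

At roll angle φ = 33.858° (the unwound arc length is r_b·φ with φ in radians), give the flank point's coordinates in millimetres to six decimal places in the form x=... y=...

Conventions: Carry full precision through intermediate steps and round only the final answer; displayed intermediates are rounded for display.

x=76.055451 y=4.355675

topology: single-mesh involute geometry — m = 4.412, N = 31
pitch radius r_p = m·N/2 = 4.412·31/2 = 68.386000
base radius r_b = r_p·cos α = 68.386000·cos 16.456° = 65.584743
roll angle φ = 33.858° = 0.59093358 rad
x = r_b·(cos φ + φ·sin φ) = 76.055451
y = r_b·(sin φ − φ·cos φ) = 4.355675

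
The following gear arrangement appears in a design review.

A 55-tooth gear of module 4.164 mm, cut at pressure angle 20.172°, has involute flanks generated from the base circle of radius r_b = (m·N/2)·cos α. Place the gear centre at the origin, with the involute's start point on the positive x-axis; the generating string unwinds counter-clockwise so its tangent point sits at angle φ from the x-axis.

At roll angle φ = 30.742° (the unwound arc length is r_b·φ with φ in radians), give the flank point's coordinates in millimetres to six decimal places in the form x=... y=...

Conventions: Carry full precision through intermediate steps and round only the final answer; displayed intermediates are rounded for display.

recognized (one wheel, involute flank): single-mesh tooth geometry, m = 4.164, N = 55
pitch radius r_p = m·N/2 = 4.164·55/2 = 114.510000
base radius r_b = r_p·cos α = 114.510000·cos 20.172° = 107.486146
roll angle φ = 30.742° = 0.53654912 rad
x = r_b·(cos φ + φ·sin φ) = 121.862124
y = r_b·(sin φ − φ·cos φ) = 5.376568

x=121.862124 y=5.376568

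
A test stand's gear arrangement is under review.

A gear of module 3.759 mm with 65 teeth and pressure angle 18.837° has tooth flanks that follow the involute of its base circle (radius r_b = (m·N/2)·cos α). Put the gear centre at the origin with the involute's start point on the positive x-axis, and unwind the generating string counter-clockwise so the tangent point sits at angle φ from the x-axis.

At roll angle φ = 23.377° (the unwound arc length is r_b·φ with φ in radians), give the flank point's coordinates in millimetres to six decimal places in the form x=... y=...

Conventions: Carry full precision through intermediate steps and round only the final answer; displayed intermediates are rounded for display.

single-mesh involute tooth geometry (65T wheel at module 3.759)
pitch radius r_p = m·N/2 = 3.759·65/2 = 122.167500
base radius r_b = r_p·cos α = 122.167500·cos 18.837° = 115.624325
roll angle φ = 23.377° = 0.40800562 rad
x = r_b·(cos φ + φ·sin φ) = 124.851403
y = r_b·(sin φ − φ·cos φ) = 2.574420

x=124.851403 y=2.574420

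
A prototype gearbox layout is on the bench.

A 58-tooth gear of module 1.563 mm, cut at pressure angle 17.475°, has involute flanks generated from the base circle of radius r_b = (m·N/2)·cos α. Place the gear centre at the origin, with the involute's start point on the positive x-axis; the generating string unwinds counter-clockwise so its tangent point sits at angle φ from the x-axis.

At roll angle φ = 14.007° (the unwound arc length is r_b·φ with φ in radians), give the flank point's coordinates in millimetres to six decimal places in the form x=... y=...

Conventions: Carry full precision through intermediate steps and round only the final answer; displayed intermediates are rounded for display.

x=44.507798 y=0.209307

class = single-mesh tooth geometry [base-circle involute, m = 1.563, 58T]
pitch radius r_p = m·N/2 = 1.563·58/2 = 45.327000
base radius r_b = r_p·cos α = 45.327000·cos 17.475° = 43.235071
roll angle φ = 14.007° = 0.24446827 rad
x = r_b·(cos φ + φ·sin φ) = 44.507798
y = r_b·(sin φ − φ·cos φ) = 0.209307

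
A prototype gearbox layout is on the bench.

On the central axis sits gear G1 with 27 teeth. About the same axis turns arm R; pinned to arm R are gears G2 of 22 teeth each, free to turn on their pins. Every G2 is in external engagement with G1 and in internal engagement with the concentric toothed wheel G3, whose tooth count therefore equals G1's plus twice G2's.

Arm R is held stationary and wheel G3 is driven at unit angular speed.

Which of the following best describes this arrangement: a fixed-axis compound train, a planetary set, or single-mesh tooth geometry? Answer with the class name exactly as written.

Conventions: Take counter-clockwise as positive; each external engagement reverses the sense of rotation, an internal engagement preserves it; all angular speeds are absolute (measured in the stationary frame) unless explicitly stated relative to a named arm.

planetary set

topology: planetary set — G1 27T / G2 22T / G3 71T, arm = carrier (Willis)
classification: planetary set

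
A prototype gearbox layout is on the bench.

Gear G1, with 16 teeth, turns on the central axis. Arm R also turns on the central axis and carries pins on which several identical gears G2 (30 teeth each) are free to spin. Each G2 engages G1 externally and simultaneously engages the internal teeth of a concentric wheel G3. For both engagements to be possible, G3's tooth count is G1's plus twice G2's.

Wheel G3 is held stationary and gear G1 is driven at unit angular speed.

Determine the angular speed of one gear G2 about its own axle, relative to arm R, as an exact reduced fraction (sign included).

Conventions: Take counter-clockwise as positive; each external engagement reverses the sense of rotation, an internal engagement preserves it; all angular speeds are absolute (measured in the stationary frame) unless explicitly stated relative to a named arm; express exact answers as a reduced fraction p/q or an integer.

planetary set (16T centre, 30T on arm, 76T internal) — Willis relation
ring teeth: 16 + 2·30 = 76
16(ω_sun−ω_arm) = −76(ω_ring−ω_arm),  ω_ring = 0, ω_sun = 1
16(1−ω_arm) = −76(0−ω_arm)  ⇒  92·ω_arm = 16  ⇒  ω_arm = 4/23
sun–planet mesh: 16·(1−4/23) = −30·(ω_p−ω_arm)  ⇒  ω_p−ω_arm = -152/345
exact speed ratio = -152/345

-152/345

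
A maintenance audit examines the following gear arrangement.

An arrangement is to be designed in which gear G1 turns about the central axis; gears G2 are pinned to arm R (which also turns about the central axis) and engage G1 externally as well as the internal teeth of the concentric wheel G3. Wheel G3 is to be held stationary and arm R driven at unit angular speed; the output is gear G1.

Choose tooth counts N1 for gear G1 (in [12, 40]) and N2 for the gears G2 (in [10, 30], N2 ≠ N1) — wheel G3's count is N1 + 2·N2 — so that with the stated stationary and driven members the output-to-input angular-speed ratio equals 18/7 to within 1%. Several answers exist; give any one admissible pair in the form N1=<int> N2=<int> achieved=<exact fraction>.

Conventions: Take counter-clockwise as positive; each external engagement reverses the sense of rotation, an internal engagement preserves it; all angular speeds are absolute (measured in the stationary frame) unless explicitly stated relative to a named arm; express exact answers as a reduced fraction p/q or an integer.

class = planetary set [ratio 18/7 wanted; Willis about the carrier]
Willis with ω_ring = 0: ω_sun/ω_arm = (N1+N3)/N1; set equal to 18/7  ⇒  N3/N1 = 18/7 − 1 = 11/7
N3 = N1 + 2·N2  ⇒  N2/N1 = (N3/N1 − 1)/2 = (11/7 − 1)/2 = 2/7
smallest multiple with N1 ≥ 12 and N2 ≥ 10: k = 5  ⇒  N1 = 5·7 = 35, N2 = 5·2 = 10 (N1 ≤ 40, N2 ≤ 30, N2 ≠ N1 ✓), N3 = 35 + 2·10 = 55
check: (N1+N3)/N1 with N1 = 35, N3 = 55 gives 18/7; |achieved − target| = 0 ≤ 9/350 ✓

N1=35 N2=10 achieved=18/7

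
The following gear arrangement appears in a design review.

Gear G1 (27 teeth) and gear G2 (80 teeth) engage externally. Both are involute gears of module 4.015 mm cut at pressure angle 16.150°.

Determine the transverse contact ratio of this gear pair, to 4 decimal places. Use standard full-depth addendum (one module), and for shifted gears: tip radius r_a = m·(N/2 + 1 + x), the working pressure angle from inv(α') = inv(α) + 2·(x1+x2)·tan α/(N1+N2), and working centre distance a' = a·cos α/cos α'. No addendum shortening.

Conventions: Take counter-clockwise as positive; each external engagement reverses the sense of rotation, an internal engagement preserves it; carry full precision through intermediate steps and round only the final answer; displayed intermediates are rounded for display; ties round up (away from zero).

1.9611

single-mesh involute tooth geometry (27T engaging 80T at module 4.015)
base radii: r_b1 = 52.063495, r_b2 = 154.262208
tip radii: r_a1 = 58.217500, r_a2 = 164.615000
no profile shift: α' = α, a' = a
action lengths: √(r_a1²−r_b1²) = 26.051291, √(r_a2²−r_b2²) = 57.456675
base pitch p_b = π·m·cos α = 12.115725
CR = (26.051291 + 57.456675 − 214.802500·sin 16.15000°)/12.115725 = 1.961088
contact ratio ≈ 1.9611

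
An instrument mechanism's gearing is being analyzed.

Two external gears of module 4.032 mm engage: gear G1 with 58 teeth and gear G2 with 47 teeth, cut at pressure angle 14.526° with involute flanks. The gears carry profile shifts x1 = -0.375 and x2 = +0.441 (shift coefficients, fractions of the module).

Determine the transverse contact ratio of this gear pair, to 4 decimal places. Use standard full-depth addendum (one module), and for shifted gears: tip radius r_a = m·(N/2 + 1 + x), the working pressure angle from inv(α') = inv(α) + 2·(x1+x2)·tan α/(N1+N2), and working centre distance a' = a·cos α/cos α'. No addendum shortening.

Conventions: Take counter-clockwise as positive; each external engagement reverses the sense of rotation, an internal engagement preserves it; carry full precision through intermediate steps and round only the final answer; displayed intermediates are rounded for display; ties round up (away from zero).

class = single-mesh tooth geometry [involute pair 58T × 47T, m = 4.032]
base radii: r_b1 = 113.190270, r_b2 = 91.723150
tip radii: r_a1 = 119.448000, r_a2 = 100.562112
inv(α') = inv(14.526°) + 2·(-0.375+0.441)·tan α/(58+47) = 0.00590098  ⇒  α' = 14.79861°
a' = a·cos α / cos α' = 211.6800·cos 14.526°/cos 14.79861° = 211.943684
action lengths: √(r_a1²−r_b1²) = 38.154782, √(r_a2²−r_b2²) = 41.226231
base pitch p_b = π·m·cos α = 12.261990
CR = (38.154782 + 41.226231 − 211.943684·sin 14.79861°)/12.261990 = 2.058871
contact ratio ≈ 2.0589

2.0589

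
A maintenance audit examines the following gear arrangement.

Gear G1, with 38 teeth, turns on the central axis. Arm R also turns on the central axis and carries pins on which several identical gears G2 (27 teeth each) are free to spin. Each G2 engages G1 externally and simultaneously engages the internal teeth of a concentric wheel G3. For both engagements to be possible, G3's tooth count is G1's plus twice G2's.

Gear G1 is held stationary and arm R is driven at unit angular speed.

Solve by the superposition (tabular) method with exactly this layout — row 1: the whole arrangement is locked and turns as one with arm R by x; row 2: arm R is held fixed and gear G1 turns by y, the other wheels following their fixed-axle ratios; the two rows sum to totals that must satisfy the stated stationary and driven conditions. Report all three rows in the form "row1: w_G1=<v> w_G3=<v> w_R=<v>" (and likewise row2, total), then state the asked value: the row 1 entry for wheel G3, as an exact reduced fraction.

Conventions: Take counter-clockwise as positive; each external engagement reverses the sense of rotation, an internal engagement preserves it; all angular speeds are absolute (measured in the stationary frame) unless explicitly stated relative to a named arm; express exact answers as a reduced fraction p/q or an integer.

class = planetary set [G3 = 38+2·27 = 92; Willis about the carrier]
row 1 (train locked, turned with arm): all members turn x
row 2: sun turns y, ring = −(38/92)·y, arm 0
boundary: total ω_sun = x + y = 0 and total ω_arm = x = 1  ⇒  y = -1, x = 1
row 2 ring = −(38/92)·(-1) = 19/46
totals (row 1 + row 2): sun 1 + (-1) = 0, ring 1 + 19/46 = 65/46, arm 1 + 0 = 1
asked cell (row1, ring) = 1

row1: w_G1=1 w_G3=1 w_R=1
row2: w_G1=-1 w_G3=19/46 w_R=0
total: w_G1=0 w_G3=65/46 w_R=1
asked value: 1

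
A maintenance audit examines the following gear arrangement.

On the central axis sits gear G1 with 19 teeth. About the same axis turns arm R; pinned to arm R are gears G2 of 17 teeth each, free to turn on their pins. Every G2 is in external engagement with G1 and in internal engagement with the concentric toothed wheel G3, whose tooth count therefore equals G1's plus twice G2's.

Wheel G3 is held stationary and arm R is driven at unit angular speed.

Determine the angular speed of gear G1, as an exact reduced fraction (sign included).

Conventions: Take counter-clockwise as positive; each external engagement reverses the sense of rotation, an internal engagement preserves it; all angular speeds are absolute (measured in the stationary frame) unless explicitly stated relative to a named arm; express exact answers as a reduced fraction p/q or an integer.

planetary set (19T centre, 17T on arm, 53T internal) — Willis relation
ring teeth: 19 + 2·17 = 53
19(ω_sun−ω_arm) = −53(ω_ring−ω_arm),  ω_ring = 0, ω_arm = 1
ω_sun = 1 − (53/19)(0−1) = 72/19
exact speed ratio = 72/19

72/19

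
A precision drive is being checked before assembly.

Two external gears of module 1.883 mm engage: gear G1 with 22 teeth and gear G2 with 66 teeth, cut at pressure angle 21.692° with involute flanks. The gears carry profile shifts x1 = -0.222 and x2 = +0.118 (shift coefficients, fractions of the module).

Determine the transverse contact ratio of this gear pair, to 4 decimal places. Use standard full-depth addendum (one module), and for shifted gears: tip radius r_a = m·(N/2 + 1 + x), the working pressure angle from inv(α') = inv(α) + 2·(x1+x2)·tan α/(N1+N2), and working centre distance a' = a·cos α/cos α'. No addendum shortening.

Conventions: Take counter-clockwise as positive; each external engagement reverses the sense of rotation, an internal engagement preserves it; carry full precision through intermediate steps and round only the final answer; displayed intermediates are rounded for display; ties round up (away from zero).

topology: single-mesh involute geometry — m = 1.883, 22T/66T pair
base radii: r_b1 = 19.246192, r_b2 = 57.738576
tip radii: r_a1 = 22.177974, r_a2 = 64.244194
inv(α') = inv(21.692°) + 2·(-0.222+0.118)·tan α/(22+66) = 0.01824956  ⇒  α' = 21.34549°
a' = a·cos α / cos α' = 82.8520·cos 21.692°/cos 21.34549° = 82.654672
action lengths: √(r_a1²−r_b1²) = 11.020282, √(r_a2²−r_b2²) = 28.170433
base pitch p_b = π·m·cos α = 5.496700
CR = (11.020282 + 28.170433 − 82.654672·sin 21.34549°)/5.496700 = 1.656479
contact ratio ≈ 1.6565

1.6565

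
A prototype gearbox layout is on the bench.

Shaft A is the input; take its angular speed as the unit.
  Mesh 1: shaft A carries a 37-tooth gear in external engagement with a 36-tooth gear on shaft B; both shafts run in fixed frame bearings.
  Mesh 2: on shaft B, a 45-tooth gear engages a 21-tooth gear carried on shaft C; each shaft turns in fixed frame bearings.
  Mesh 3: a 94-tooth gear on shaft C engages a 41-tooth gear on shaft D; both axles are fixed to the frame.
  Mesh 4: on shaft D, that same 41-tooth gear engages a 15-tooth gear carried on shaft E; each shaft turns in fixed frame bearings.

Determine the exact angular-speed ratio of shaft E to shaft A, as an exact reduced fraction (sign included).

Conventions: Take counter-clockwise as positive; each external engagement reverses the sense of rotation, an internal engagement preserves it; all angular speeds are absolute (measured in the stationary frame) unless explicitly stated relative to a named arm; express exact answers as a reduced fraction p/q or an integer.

class = fixed-axis compound train [4 meshes; 4 ratios multiply, 4 sense flips]
mesh 1 [37T→36T]: running ratio 37/36, sense −
mesh 2 [45T→21T]: running ratio 185/84, sense +
mesh 3 [94T→41T]: running ratio 8695/1722, sense −
mesh 4 [41T→15T]: running ratio 1739/126, sense +
ω_out/ω_in = 1739/126

1739/126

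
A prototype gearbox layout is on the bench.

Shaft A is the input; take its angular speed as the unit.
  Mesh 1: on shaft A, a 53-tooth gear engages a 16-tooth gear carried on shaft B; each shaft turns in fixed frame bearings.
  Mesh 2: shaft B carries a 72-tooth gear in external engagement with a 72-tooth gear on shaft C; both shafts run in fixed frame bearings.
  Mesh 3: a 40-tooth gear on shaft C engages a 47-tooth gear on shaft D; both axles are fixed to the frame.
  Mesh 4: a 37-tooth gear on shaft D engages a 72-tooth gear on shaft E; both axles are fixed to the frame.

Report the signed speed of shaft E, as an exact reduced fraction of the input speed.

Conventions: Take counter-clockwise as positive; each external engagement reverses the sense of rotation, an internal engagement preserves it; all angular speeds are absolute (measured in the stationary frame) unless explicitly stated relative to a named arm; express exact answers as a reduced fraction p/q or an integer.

9805/6768

4-mesh fixed-axis compound train (all bearings frame-fixed)
mesh 1 [53T→16T]: |ω|/ω_in = 1×53/16 = 53/16, sense flips to −
mesh 2 [72T→72T]: |ω|/ω_in = (53/16)×72/72 = 53/16, sense flips to +
mesh 3 [40T→47T]: |ω|/ω_in = (53/16)×40/47 = 265/94, sense flips to −
mesh 4 [37T→72T]: |ω|/ω_in = (265/94)×37/72 = 9805/6768, sense flips to +
signed output speed (× input speed) = 9805/6768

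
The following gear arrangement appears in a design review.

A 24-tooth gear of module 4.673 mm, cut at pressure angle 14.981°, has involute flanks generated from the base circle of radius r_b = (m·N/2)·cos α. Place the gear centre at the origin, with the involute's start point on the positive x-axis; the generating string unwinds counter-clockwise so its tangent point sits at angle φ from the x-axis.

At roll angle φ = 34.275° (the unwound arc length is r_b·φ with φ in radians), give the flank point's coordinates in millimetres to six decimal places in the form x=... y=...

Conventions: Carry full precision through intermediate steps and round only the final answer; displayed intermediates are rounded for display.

x=63.012586 y=3.728900

recognized (one wheel, involute flank): single-mesh tooth geometry, m = 4.673, N = 24
pitch radius r_p = m·N/2 = 4.673·24/2 = 56.076000
base radius r_b = r_p·cos α = 56.076000·cos 14.981° = 54.170067
roll angle φ = 34.275° = 0.59821160 rad
x = r_b·(cos φ + φ·sin φ) = 63.012586
y = r_b·(sin φ − φ·cos φ) = 3.728900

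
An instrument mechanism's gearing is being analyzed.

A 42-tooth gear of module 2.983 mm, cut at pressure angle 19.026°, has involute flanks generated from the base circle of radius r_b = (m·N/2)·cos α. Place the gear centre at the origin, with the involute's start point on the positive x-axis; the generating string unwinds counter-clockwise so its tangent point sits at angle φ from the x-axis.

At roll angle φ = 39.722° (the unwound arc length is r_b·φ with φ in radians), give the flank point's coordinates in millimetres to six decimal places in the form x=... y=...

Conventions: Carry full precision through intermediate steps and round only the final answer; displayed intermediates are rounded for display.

x=71.787748 y=6.267000

recognized (one wheel, involute flank): single-mesh tooth geometry, m = 2.983, N = 42
pitch radius r_p = m·N/2 = 2.983·42/2 = 62.643000
base radius r_b = r_p·cos α = 62.643000·cos 19.026° = 59.220859
roll angle φ = 39.722° = 0.69327969 rad
x = r_b·(cos φ + φ·sin φ) = 71.787748
y = r_b·(sin φ − φ·cos φ) = 6.267000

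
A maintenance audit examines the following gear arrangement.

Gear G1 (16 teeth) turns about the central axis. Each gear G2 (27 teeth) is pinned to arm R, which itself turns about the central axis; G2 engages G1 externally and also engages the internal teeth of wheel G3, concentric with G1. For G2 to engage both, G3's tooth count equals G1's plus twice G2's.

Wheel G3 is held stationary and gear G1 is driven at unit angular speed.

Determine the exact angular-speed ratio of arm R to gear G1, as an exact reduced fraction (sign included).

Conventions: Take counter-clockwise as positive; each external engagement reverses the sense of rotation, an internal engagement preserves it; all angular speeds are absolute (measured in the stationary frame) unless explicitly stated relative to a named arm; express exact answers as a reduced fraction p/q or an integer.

planetary set (16T centre, 27T on arm, 70T internal) — Willis relation
ring teeth: 16 + 2·27 = 70
16(ω_sun−ω_arm) = −70(ω_ring−ω_arm),  ω_ring = 0, ω_sun = 1
16(1−ω_arm) = −70(0−ω_arm)  ⇒  86·ω_arm = 16  ⇒  ω_arm = 8/43
ω_out/ω_in = 8/43

8/43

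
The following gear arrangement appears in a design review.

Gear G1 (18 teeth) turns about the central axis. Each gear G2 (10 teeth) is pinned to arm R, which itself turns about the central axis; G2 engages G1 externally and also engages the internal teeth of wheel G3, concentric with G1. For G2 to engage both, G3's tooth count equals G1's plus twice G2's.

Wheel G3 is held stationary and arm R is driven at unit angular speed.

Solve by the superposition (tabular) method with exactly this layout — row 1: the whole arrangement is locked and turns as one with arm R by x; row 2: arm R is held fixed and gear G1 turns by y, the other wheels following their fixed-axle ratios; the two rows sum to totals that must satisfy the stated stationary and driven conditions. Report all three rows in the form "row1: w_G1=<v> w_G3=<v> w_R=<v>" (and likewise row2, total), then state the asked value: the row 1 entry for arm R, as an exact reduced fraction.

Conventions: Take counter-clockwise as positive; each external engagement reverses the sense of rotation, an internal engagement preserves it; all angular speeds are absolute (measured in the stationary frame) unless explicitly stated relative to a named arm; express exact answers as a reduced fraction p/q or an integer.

planetary set (18T centre, 10T on arm, 38T internal) — Willis relation
row 1 — lock + rotate with arm: ω_sun = ω_ring = ω_arm = x
row 2: sun turns y, ring = −(18/38)·y, arm 0
boundary: total ω_ring = x − (18/38)·y = 0 and total ω_arm = x = 1  ⇒  y = 19/9, x = 1
row 2 ring = −(18/38)·19/9 = -1
totals (row 1 + row 2): sun 1 + 19/9 = 28/9, ring 1 + (-1) = 0, arm 1 + 0 = 1
asked cell (row1, arm) = 1

row1: w_G1=1 w_G3=1 w_R=1
row2: w_G1=19/9 w_G3=-1 w_R=0
total: w_G1=28/9 w_G3=0 w_R=1
asked value: 1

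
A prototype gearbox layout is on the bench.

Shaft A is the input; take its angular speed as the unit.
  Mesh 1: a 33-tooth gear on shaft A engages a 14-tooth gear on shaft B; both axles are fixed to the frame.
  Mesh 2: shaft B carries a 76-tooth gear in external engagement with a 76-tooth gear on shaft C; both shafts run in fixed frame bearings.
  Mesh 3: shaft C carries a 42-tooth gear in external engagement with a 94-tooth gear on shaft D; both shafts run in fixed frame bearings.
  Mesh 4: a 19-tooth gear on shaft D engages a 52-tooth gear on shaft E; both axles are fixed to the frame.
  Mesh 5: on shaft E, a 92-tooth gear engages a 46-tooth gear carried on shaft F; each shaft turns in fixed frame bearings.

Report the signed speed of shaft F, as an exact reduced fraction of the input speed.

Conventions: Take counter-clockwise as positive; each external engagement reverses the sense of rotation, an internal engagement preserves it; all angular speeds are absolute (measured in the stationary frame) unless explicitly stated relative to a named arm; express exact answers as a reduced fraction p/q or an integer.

5-mesh fixed-axis compound train (all bearings frame-fixed)
mesh 1 [33T→14T]: |ω|/ω_in = 1×33/14 = 33/14, sense flips to −
mesh 2 [76T→76T]: |ω|/ω_in = (33/14)×76/76 = 33/14, sense flips to +
mesh 3 [42T→94T]: |ω|/ω_in = (33/14)×42/94 = 99/94, sense flips to −
mesh 4 [19T→52T]: |ω|/ω_in = (99/94)×19/52 = 1881/4888, sense flips to +
mesh 5 [92T→46T]: |ω|/ω_in = (1881/4888)×92/46 = 1881/2444, sense flips to −
signed output speed (× input speed) = -1881/2444

-1881/2444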